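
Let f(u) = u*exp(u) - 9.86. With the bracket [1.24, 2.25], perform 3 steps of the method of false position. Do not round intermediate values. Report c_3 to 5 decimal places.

f(1.240000) = -5.575039, f(2.250000) = 11.487406
step 1: c = 1.570011, f(c) = -2.313430 < 0 → new bracket [1.570011, 2.250000]
step 2: c = 1.683997, f(c) = -0.788231 < 0 → new bracket [1.683997, 2.250000]
step 3: c = 1.720341, f(c) = -0.249434 < 0 → new bracket [1.720341, 2.250000]

1.72034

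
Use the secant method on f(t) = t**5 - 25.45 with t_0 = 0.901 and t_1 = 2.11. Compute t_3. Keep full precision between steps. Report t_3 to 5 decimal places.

Secant update: t_(k+1) = t_k − f(t_k)·(t_k − t_(k-1))/(f(t_k) − f(t_(k-1))).
f(t_0) = -24.856222, f(t_1) = 16.372720
t_2 = 2.110000 - (16.372720)·(2.110000 - 0.901000)/(16.372720 - (-24.856222)) = 1.629885; f(t_2) = -13.947684
t_3 = 1.629885 - (-13.947684)·(1.629885 - 2.110000)/(-13.947684 - (16.372720)) = 1.850743; f(t_3) = -3.736474

1.85074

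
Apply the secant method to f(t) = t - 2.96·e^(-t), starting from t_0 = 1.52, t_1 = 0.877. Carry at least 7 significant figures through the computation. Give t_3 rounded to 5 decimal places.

f(t_0) = 0.872613, f(t_1) = -0.354446
t_2 = 0.877000 - (-0.354446)·(0.877000 - 1.520000)/(-0.354446 - (0.872613)) = 1.062736; f(t_2) = 0.040029
t_3 = 1.062736 - (0.040029)·(1.062736 - 0.877000)/(0.040029 - (-0.354446)) = 1.043889; f(t_3) = 0.001723

1.04389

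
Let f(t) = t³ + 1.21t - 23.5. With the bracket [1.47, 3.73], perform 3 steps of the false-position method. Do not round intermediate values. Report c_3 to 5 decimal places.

f(1.470000) = -18.544777, f(3.730000) = 32.908417
step 1: c = 2.284550, f(c) = -8.812244 < 0 → new bracket [2.284550, 3.730000]
step 2: c = 2.589858, f(c) = -2.995148 < 0 → new bracket [2.589858, 3.730000]
step 3: c = 2.684971, f(c) = -0.895042 < 0 → new bracket [2.684971, 3.730000]

2.68497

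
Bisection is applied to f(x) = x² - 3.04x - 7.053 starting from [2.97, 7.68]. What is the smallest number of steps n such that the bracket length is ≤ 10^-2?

Initial width b − a = 7.68 − 2.97 = 4.710000.
After n steps the width is (b−a)/2^n; need (b−a)/2^n ≤ 10^-2.
So n ≥ log₂(4.710000/10^-2) = log₂(471.0000) ≈ 8.8796.
Hence n = 9.

9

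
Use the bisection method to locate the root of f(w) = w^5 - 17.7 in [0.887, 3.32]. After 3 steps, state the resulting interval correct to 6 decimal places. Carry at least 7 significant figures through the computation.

[1.495250, 1.799375]

f(0.887000) = -17.150942, f(3.320000) = 385.657762 (opposite signs)
step 1: m = 2.103500, f(m) = 23.482488 > 0 → root in [0.887000, 2.103500]
step 2: m = 1.495250, f(m) = -10.225725 < 0 → root in [1.495250, 2.103500]
step 3: m = 1.799375, f(m) = 1.162898 > 0 → root in [1.495250, 1.799375]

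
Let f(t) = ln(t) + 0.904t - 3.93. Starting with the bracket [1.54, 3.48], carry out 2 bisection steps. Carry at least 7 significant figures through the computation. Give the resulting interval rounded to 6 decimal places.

[2.995000, 3.480000]

f(1.540000) = -2.106058, f(3.480000) = 0.462952 (opposite signs)
step 1: m = 2.510000, f(m) = -0.740677 < 0 → root in [2.510000, 3.480000]
step 2: m = 2.995000, f(m) = -0.125576 < 0 → root in [2.995000, 3.480000]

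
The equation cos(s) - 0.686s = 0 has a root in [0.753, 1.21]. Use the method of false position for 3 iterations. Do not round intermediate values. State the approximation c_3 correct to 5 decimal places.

0.90284

False-position update: c = (a·f(b) − b·f(a))/(f(b) − f(a)); replace the endpoint whose sign matches f(c).
f(0.753000) = 0.213083, f(1.210000) = -0.477041
step 1: c = 0.894103, f(c) = 0.012863 > 0 → new bracket [0.894103, 1.210000]
step 2: c = 0.902398, f(c) = 0.000685 > 0 → new bracket [0.902398, 1.210000]
step 3: c = 0.902839, f(c) = 0.000036 > 0 → new bracket [0.902839, 1.210000]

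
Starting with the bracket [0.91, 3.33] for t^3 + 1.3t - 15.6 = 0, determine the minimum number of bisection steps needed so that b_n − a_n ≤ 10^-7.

Initial width b − a = 3.33 − 0.91 = 2.420000.
After n steps the width is (b−a)/2^n; need (b−a)/2^n ≤ 10^-7.
So n ≥ log₂(2.420000/10^-7) = log₂(24200000.0000) ≈ 24.5285.
Hence n = 25.

25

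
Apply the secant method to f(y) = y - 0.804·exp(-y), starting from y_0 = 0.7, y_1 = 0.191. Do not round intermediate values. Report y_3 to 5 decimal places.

0.49226

f(y_0) = 0.300745, f(y_1) = -0.473211
y_2 = 0.191000 - (-0.473211)·(0.191000 - 0.700000)/(-0.473211 - (0.300745)) = 0.502212; f(y_2) = 0.015638
y_3 = 0.502212 - (0.015638)·(0.502212 - 0.191000)/(0.015638 - (-0.473211)) = 0.492256; f(y_3) = 0.000814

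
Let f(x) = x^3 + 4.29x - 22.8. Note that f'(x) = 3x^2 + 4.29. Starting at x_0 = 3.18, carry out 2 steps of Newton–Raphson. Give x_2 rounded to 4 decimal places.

Newton update: x ← x − f(x)/f'(x).
x_0 = 3.180000: f = 22.999632, f' = 34.627200 → x_1 = 3.180000 - (22.999632)/(34.627200) = 2.515793
x_1 = 2.515793: f = 3.915743, f' = 23.277642 → x_2 = 2.515793 - (3.915743)/(23.277642) = 2.347574

2.3476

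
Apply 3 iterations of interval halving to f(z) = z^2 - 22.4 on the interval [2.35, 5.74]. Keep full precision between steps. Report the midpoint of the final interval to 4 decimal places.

4.6806

f(2.350000) = -16.877500, f(5.740000) = 10.547600 (opposite signs)
step 1: m = 4.045000, f(m) = -6.037975 < 0 → root in [4.045000, 5.740000]
step 2: m = 4.892500, f(m) = 1.536556 > 0 → root in [4.045000, 4.892500]
step 3: m = 4.468750, f(m) = -2.430273 < 0 → root in [4.468750, 4.892500]
Midpoint of [4.468750, 4.892500] = 4.680625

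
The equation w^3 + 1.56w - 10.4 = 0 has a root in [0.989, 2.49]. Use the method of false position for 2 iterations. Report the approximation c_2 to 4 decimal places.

f(0.989000) = -7.889798, f(2.490000) = 8.922649
step 1: c = 1.693394, f(c) = -2.902357 < 0 → new bracket [1.693394, 2.490000]
step 2: c = 1.888915, f(c) = -0.713646 < 0 → new bracket [1.888915, 2.490000]

1.8889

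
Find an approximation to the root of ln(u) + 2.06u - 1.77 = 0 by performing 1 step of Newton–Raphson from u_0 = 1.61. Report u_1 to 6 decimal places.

0.855526

f'(u) = 1/u + 2.06
u_0 = 1.610000: f = 2.022834, f' = 2.681118 → u_1 = 1.610000 - (2.022834)/(2.681118) = 0.855526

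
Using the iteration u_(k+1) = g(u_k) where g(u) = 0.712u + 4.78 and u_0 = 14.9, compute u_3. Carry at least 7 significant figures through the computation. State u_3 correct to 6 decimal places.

u_1 = g(14.900000) = 15.388800
u_2 = g(15.388800) = 15.736826
u_3 = g(15.736826) = 15.984620

15.984620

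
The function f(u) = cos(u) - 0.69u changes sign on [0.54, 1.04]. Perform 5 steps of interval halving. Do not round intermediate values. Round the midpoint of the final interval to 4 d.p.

0.9072

f(0.540000) = 0.485109, f(1.040000) = -0.211380 (opposite signs)
step 1: m = 0.790000, f(m) = 0.158745 > 0 → root in [0.790000, 1.040000]
step 2: m = 0.915000, f(m) = -0.021559 < 0 → root in [0.790000, 0.915000]
step 3: m = 0.852500, f(m) = 0.069878 > 0 → root in [0.852500, 0.915000]
step 4: m = 0.883750, f(m) = 0.024469 > 0 → root in [0.883750, 0.915000]
step 5: m = 0.899375, f(m) = 0.001531 > 0 → root in [0.899375, 0.915000]
Midpoint of [0.899375, 0.915000] = 0.907188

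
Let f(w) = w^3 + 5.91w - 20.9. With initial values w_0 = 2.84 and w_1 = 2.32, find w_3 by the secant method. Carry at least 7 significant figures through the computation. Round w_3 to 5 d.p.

2.06376

Secant update: w_(k+1) = w_k − f(w_k)·(w_k − w_(k-1))/(f(w_k) − f(w_(k-1))).
f(w_0) = 18.790704, f(w_1) = 5.298368
w_2 = 2.320000 - (5.298368)·(2.320000 - 2.840000)/(5.298368 - (18.790704)) = 2.115799; f(w_2) = 1.075965
w_3 = 2.115799 - (1.075965)·(2.115799 - 2.320000)/(1.075965 - (5.298368)) = 2.063764; f(w_3) = 0.086661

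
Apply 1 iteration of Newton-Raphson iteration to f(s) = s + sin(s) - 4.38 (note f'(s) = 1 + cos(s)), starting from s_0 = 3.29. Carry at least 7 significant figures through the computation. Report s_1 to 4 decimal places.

s_0 = 3.290000: f = -1.237863, f' = 0.010992 → s_1 = 3.290000 - (-1.237863)/(0.010992) = 115.903145

115.9031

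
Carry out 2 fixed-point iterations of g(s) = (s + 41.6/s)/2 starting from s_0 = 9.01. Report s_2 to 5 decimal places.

s_1 = g(9.010000) = 6.813546
s_2 = g(6.813546) = 6.459515

6.45952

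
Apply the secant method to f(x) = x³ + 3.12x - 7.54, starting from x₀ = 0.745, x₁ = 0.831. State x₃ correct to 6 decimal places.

1.367698

f(x_0) = -4.802106, f(x_1) = -4.373424
x_2 = 0.831000 - (-4.373424)·(0.831000 - 0.745000)/(-4.373424 - (-4.802106)) = 1.708373; f(x_2) = 2.776074
x_3 = 1.708373 - (2.776074)·(1.708373 - 0.831000)/(2.776074 - (-4.373424)) = 1.367698; f(x_3) = -0.714367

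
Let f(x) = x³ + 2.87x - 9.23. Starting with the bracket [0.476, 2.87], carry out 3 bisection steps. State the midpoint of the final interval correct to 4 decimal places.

1.5234

f(0.476000) = -7.756030, f(2.870000) = 22.646803 (opposite signs)
step 1: m = 1.673000, f(m) = 0.254118 > 0 → root in [0.476000, 1.673000]
step 2: m = 1.074500, f(m) = -4.905621 < 0 → root in [1.074500, 1.673000]
step 3: m = 1.373750, f(m) = -2.694812 < 0 → root in [1.373750, 1.673000]
Midpoint of [1.373750, 1.673000] = 1.523375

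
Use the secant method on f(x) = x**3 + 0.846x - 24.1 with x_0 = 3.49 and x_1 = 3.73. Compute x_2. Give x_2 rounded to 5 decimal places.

f(x_0) = 21.361089, f(x_1) = 30.950697
x_2 = 3.730000 - (30.950697)·(3.730000 - 3.490000)/(30.950697 - (21.361089)) = 2.955394; f(x_2) = 4.213722

2.95539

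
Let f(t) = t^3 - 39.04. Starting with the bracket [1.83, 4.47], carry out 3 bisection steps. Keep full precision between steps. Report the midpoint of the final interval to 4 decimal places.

3.3150

f(1.830000) = -32.911513, f(4.470000) = 50.274623 (opposite signs)
step 1: m = 3.150000, f(m) = -7.784125 < 0 → root in [3.150000, 4.470000]
step 2: m = 3.810000, f(m) = 16.266341 > 0 → root in [3.150000, 3.810000]
step 3: m = 3.480000, f(m) = 3.104192 > 0 → root in [3.150000, 3.480000]
Midpoint of [3.150000, 3.480000] = 3.315000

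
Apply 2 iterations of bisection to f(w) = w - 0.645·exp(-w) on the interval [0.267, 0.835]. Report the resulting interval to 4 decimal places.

f(0.267000) = -0.226859, f(0.835000) = 0.555151 (opposite signs)
step 1: m = 0.551000, f(m) = 0.179239 > 0 → root in [0.267000, 0.551000]
step 2: m = 0.409000, f(m) = -0.019483 < 0 → root in [0.409000, 0.551000]

[0.4090, 0.5510]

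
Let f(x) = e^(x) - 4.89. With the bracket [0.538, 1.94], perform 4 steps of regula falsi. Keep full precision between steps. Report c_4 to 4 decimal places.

f(0.538000) = -3.177422, f(1.940000) = 2.068751
step 1: c = 1.387142, f(c) = -0.886608 < 0 → new bracket [1.387142, 1.940000]
step 2: c = 1.552999, f(c) = -0.164377 < 0 → new bracket [1.552999, 1.940000]
step 3: c = 1.581486, f(c) = -0.027825 < 0 → new bracket [1.581486, 1.940000]
step 4: c = 1.586244, f(c) = -0.004635 < 0 → new bracket [1.586244, 1.940000]

1.5862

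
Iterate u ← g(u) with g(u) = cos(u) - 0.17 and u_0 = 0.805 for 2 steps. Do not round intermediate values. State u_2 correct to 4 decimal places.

0.6963

u_1 = g(0.805000) = 0.523111
u_2 = g(0.523111) = 0.696269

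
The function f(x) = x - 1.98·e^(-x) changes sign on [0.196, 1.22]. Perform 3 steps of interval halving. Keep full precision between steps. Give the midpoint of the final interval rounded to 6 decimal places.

0.900000

f(0.196000) = -1.431584, f(1.220000) = 0.635444 (opposite signs)
step 1: m = 0.708000, f(m) = -0.267404 < 0 → root in [0.708000, 1.220000]
step 2: m = 0.964000, f(m) = 0.208899 > 0 → root in [0.708000, 0.964000]
step 3: m = 0.836000, f(m) = -0.022213 < 0 → root in [0.836000, 0.964000]
Midpoint of [0.836000, 0.964000] = 0.900000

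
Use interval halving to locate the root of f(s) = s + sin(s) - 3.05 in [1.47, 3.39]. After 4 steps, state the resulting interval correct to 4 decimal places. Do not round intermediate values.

[2.3100, 2.4300]

f(1.470000) = -0.585076, f(3.390000) = 0.094139 (opposite signs)
step 1: m = 2.430000, f(m) = 0.033041 > 0 → root in [1.470000, 2.430000]
step 2: m = 1.950000, f(m) = -0.171040 < 0 → root in [1.950000, 2.430000]
step 3: m = 2.190000, f(m) = -0.045659 < 0 → root in [2.190000, 2.430000]
step 4: m = 2.310000, f(m) = -0.000995 < 0 → root in [2.310000, 2.430000]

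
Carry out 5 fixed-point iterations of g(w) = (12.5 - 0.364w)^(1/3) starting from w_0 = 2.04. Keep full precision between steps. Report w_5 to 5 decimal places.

2.26852

w_1 = g(2.040000) = 2.273898
w_2 = g(2.273898) = 2.268396
w_3 = g(2.268396) = 2.268525
w_4 = g(2.268525) = 2.268522
w_5 = g(2.268522) = 2.268523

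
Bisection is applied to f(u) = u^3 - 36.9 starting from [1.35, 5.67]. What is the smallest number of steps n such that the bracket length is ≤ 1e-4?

16

Initial width b − a = 5.67 − 1.35 = 4.320000.
After n steps the width is (b−a)/2^n; need (b−a)/2^n ≤ 1e-4.
So n ≥ log₂(4.320000/1e-4) = log₂(43200.0000) ≈ 15.3987.
Hence n = 16.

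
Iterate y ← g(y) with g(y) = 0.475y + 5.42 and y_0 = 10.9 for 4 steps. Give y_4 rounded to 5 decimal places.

y_1 = g(10.900000) = 10.597500
y_2 = g(10.597500) = 10.453812
y_3 = g(10.453812) = 10.385561
y_4 = g(10.385561) = 10.353141

10.35314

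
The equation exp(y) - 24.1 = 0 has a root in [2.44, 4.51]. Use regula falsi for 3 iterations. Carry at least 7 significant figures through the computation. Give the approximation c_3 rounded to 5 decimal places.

3.06305

f(2.440000) = -12.626959, f(4.510000) = 66.821819
step 1: c = 2.768989, f(c) = -8.157486 < 0 → new bracket [2.768989, 4.510000]
step 2: c = 2.958405, f(c) = -4.832779 < 0 → new bracket [2.958405, 4.510000]
step 3: c = 3.063053, f(c) = -2.707224 < 0 → new bracket [3.063053, 4.510000]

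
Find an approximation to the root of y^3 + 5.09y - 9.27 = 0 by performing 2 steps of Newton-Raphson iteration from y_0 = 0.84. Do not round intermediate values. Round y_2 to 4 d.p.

f'(y) = 3y^2 + 5.09
y_0 = 0.840000: f = -4.401696, f' = 7.206800 → y_1 = 0.840000 - (-4.401696)/(7.206800) = 1.450770
y_1 = 1.450770: f = 1.167902, f' = 11.404199 → y_2 = 1.450770 - (1.167902)/(11.404199) = 1.348360

1.3484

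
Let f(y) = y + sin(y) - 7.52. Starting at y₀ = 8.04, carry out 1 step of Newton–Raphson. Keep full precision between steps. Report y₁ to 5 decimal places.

Newton update: y ← y − f(y)/f'(y).
f'(y) = 1 + cos(y)
y_0 = 8.040000: f = 1.502748, f' = 0.815053 → y_1 = 8.040000 - (1.502748)/(0.815053) = 6.196256

6.19626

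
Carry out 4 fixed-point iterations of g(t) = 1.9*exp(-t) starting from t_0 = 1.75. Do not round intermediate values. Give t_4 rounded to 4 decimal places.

t_1 = g(1.750000) = 0.330170
t_2 = g(0.330170) = 1.365722
t_3 = g(1.365722) = 0.484873
t_4 = g(0.484873) = 1.169973

1.1700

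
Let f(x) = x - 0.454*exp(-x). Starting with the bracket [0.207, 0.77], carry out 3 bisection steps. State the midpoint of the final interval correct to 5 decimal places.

0.31256

f(0.207000) = -0.162111, f(0.770000) = 0.559792 (opposite signs)
step 1: m = 0.488500, f(m) = 0.209950 > 0 → root in [0.207000, 0.488500]
step 2: m = 0.347750, f(m) = 0.027101 > 0 → root in [0.207000, 0.347750]
step 3: m = 0.277375, f(m) = -0.066653 < 0 → root in [0.277375, 0.347750]
Midpoint of [0.277375, 0.347750] = 0.312562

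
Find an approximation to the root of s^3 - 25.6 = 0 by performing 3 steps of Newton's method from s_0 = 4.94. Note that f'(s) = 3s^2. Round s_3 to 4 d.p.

s_0 = 4.940000: f = 94.953784, f' = 73.210800 → s_1 = 4.940000 - (94.953784)/(73.210800) = 3.643009
s_1 = 3.643009: f = 22.748228, f' = 39.814533 → s_2 = 3.643009 - (22.748228)/(39.814533) = 3.071654
s_2 = 3.071654: f = 3.381224, f' = 28.305168 → s_3 = 3.071654 - (3.381224)/(28.305168) = 2.952198

2.9522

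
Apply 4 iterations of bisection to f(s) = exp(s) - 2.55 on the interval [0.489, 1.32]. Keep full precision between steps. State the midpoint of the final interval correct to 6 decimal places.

0.930469

f(0.489000) = -0.919315, f(1.320000) = 1.193421 (opposite signs)
step 1: m = 0.904500, f(m) = -0.079304 < 0 → root in [0.904500, 1.320000]
step 2: m = 1.112250, f(m) = 0.491193 > 0 → root in [0.904500, 1.112250]
step 3: m = 1.008375, f(m) = 0.191143 > 0 → root in [0.904500, 1.008375]
step 4: m = 0.956438, f(m) = 0.052409 > 0 → root in [0.904500, 0.956438]
Midpoint of [0.904500, 0.956438] = 0.930469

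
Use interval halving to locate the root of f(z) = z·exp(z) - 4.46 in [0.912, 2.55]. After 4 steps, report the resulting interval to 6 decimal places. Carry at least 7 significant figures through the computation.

f(0.912000) = -2.189762, f(2.550000) = 28.198115 (opposite signs)
step 1: m = 1.731000, f(m) = 5.313741 > 0 → root in [0.912000, 1.731000]
step 2: m = 1.321500, f(m) = 0.494357 > 0 → root in [0.912000, 1.321500]
step 3: m = 1.116750, f(m) = -1.048430 < 0 → root in [1.116750, 1.321500]
step 4: m = 1.219125, f(m) = -0.334206 < 0 → root in [1.219125, 1.321500]

[1.219125, 1.321500]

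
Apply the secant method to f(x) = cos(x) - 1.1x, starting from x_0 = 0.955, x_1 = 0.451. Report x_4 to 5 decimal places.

Secant update: x_(k+1) = x_k − f(x_k)·(x_k − x_(k-1))/(f(x_k) − f(x_(k-1))).
f(x_0) = -0.472891, f(x_1) = 0.403912
x_2 = 0.451000 - (0.403912)·(0.451000 - 0.955000)/(0.403912 - (-0.472891)) = 0.683175; f(x_2) = 0.024080
x_3 = 0.683175 - (0.024080)·(0.683175 - 0.451000)/(0.024080 - (0.403912)) = 0.697894; f(x_3) = -0.001486
x_4 = 0.697894 - (-0.001486)·(0.697894 - 0.683175)/(-0.001486 - (0.024080)) = 0.697038; f(x_4) = 0.000005

0.69704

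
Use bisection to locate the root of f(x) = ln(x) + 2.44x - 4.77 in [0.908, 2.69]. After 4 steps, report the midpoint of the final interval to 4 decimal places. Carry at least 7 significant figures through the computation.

1.7433

f(0.908000) = -2.650991, f(2.690000) = 2.783141 (opposite signs)
step 1: m = 1.799000, f(m) = 0.206791 > 0 → root in [0.908000, 1.799000]
step 2: m = 1.353500, f(m) = -1.164766 < 0 → root in [1.353500, 1.799000]
step 3: m = 1.576250, f(m) = -0.468901 < 0 → root in [1.576250, 1.799000]
step 4: m = 1.687625, f(m) = -0.128873 < 0 → root in [1.687625, 1.799000]
Midpoint of [1.687625, 1.799000] = 1.743313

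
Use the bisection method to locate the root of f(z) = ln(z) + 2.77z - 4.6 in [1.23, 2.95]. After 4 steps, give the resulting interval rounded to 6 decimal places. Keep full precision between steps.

[1.445000, 1.552500]

f(1.230000) = -0.985886, f(2.950000) = 4.653305 (opposite signs)
step 1: m = 2.090000, f(m) = 1.926464 > 0 → root in [1.230000, 2.090000]
step 2: m = 1.660000, f(m) = 0.505018 > 0 → root in [1.230000, 1.660000]
step 3: m = 1.445000, f(m) = -0.229241 < 0 → root in [1.445000, 1.660000]
step 4: m = 1.552500, f(m) = 0.140292 > 0 → root in [1.445000, 1.552500]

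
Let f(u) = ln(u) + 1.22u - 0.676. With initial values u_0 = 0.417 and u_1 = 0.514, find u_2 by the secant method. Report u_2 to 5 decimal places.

0.72562

f(u_0) = -1.041929, f(u_1) = -0.714452
u_2 = 0.514000 - (-0.714452)·(0.514000 - 0.417000)/(-0.714452 - (-1.041929)) = 0.725624; f(u_2) = -0.111463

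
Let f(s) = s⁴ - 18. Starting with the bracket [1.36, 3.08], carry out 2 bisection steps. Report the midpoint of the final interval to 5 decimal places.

f(1.360000) = -14.578980, f(3.080000) = 71.991785 (opposite signs)
step 1: m = 2.220000, f(m) = 6.289127 > 0 → root in [1.360000, 2.220000]
step 2: m = 1.790000, f(m) = -7.733743 < 0 → root in [1.790000, 2.220000]
Midpoint of [1.790000, 2.220000] = 2.005000

2.00500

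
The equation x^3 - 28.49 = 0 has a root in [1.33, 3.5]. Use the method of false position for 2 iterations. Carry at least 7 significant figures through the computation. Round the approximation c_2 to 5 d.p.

f(1.330000) = -26.137363, f(3.500000) = 14.385000
step 1: c = 2.729674, f(c) = -8.150882 < 0 → new bracket [2.729674, 3.500000]
step 2: c = 3.008289, f(c) = -1.265585 < 0 → new bracket [3.008289, 3.500000]

3.00829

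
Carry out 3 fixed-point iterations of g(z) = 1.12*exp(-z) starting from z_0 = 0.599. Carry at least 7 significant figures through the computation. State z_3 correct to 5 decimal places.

z_1 = g(0.599000) = 0.615284
z_2 = g(0.615284) = 0.605346
z_3 = g(0.605346) = 0.611392

0.61139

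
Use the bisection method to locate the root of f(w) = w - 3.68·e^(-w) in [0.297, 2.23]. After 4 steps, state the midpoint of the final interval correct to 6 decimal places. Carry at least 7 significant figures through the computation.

1.203094

f(0.297000) = -2.437402, f(2.230000) = 1.834295 (opposite signs)
step 1: m = 1.263500, f(m) = 0.223300 > 0 → root in [0.297000, 1.263500]
step 2: m = 0.780250, f(m) = -0.906262 < 0 → root in [0.780250, 1.263500]
step 3: m = 1.021875, f(m) = -0.302629 < 0 → root in [1.021875, 1.263500]
step 4: m = 1.142688, f(m) = -0.031088 < 0 → root in [1.142688, 1.263500]
Midpoint of [1.142688, 1.263500] = 1.203094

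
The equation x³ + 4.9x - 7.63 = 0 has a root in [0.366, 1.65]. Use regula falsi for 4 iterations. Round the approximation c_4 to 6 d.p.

False-position update: c = (a·f(b) − b·f(a))/(f(b) − f(a)); replace the endpoint whose sign matches f(c).
f(0.366000) = -5.787572, f(1.650000) = 4.947125
step 1: c = 1.058264, f(c) = -1.259334 < 0 → new bracket [1.058264, 1.650000]
step 2: c = 1.178331, f(c) = -0.220106 < 0 → new bracket [1.178331, 1.650000]
step 3: c = 1.198423, f(c) = -0.036534 < 0 → new bracket [1.198423, 1.650000]
step 4: c = 1.201733, f(c) = -0.006010 < 0 → new bracket [1.201733, 1.650000]

1.201733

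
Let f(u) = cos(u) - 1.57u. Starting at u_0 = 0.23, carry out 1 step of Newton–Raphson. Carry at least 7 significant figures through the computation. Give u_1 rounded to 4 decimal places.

0.5707

f'(u) = -sin(u) - 1.57
u_0 = 0.230000: f = 0.612566, f' = -1.797978 → u_1 = 0.230000 - (0.612566)/(-1.797978) = 0.570697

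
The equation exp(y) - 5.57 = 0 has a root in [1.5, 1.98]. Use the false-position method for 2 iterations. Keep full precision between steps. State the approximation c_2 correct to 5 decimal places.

False-position update: c = (a·f(b) − b·f(a))/(f(b) − f(a)); replace the endpoint whose sign matches f(c).
f(1.500000) = -1.088311, f(1.980000) = 1.672743
step 1: c = 1.689199, f(c) = -0.154857 < 0 → new bracket [1.689199, 1.980000]
step 2: c = 1.713840, f(c) = -0.019769 < 0 → new bracket [1.713840, 1.980000]

1.71384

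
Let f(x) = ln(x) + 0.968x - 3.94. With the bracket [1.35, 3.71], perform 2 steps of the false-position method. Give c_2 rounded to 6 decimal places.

2.958975

f(1.350000) = -2.333095, f(3.710000) = 0.962312
step 1: c = 3.020842, f(c) = 0.089711 > 0 → new bracket [1.350000, 3.020842]
step 2: c = 2.958975, f(c) = 0.009130 > 0 → new bracket [1.350000, 2.958975]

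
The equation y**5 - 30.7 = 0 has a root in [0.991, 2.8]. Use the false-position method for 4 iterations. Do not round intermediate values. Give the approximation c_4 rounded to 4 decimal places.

f(0.991000) = -29.744197, f(2.800000) = 141.403680
step 1: c = 1.305390, f(c) = -26.909451 < 0 → new bracket [1.305390, 2.800000]
step 2: c = 1.544345, f(c) = -21.915419 < 0 → new bracket [1.544345, 2.800000]
step 3: c = 1.712838, f(c) = -15.957144 < 0 → new bracket [1.712838, 2.800000]
step 4: c = 1.823082, f(c) = -10.561343 < 0 → new bracket [1.823082, 2.800000]

1.8231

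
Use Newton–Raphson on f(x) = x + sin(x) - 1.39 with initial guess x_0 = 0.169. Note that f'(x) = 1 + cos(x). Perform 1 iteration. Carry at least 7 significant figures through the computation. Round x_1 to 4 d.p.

0.6992

Newton update: x ← x − f(x)/f'(x).
x_0 = 0.169000: f = -1.052803, f' = 1.985753 → x_1 = 0.169000 - (-1.052803)/(1.985753) = 0.699178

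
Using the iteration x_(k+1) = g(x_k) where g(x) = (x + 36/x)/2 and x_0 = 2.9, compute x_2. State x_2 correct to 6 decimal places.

x_1 = g(2.900000) = 7.656897
x_2 = g(7.656897) = 6.179270

6.179270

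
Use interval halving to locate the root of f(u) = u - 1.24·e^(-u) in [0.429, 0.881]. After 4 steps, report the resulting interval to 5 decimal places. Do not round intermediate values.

[0.62675, 0.65500]

f(0.429000) = -0.378438, f(0.881000) = 0.367183 (opposite signs)
step 1: m = 0.655000, f(m) = 0.010892 > 0 → root in [0.429000, 0.655000]
step 2: m = 0.542000, f(m) = -0.179164 < 0 → root in [0.542000, 0.655000]
step 3: m = 0.598500, f(m) = -0.083048 < 0 → root in [0.598500, 0.655000]
step 4: m = 0.626750, f(m) = -0.035814 < 0 → root in [0.626750, 0.655000]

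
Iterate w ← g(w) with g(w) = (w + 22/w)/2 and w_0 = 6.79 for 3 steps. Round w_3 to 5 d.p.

w_1 = g(6.790000) = 5.015029
w_2 = g(5.015029) = 4.700922
w_3 = g(4.700922) = 4.690427

4.69043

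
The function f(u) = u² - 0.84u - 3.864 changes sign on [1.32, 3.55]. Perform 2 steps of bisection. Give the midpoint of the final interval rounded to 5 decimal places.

2.15625

f(1.320000) = -3.230400, f(3.550000) = 5.756500 (opposite signs)
step 1: m = 2.435000, f(m) = 0.019825 > 0 → root in [1.320000, 2.435000]
step 2: m = 1.877500, f(m) = -1.916094 < 0 → root in [1.877500, 2.435000]
Midpoint of [1.877500, 2.435000] = 2.156250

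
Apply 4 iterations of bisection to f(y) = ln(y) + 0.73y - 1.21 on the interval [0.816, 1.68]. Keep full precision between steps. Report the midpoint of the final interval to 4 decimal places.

1.2750

f(0.816000) = -0.817661, f(1.680000) = 0.535194 (opposite signs)
step 1: m = 1.248000, f(m) = -0.077418 < 0 → root in [1.248000, 1.680000]
step 2: m = 1.464000, f(m) = 0.239892 > 0 → root in [1.248000, 1.464000]
step 3: m = 1.356000, f(m) = 0.084419 > 0 → root in [1.248000, 1.356000]
step 4: m = 1.302000, f(m) = 0.004362 > 0 → root in [1.248000, 1.302000]
Midpoint of [1.248000, 1.302000] = 1.275000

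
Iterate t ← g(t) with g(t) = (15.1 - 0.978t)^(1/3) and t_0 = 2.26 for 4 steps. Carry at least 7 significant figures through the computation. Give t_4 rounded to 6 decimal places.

2.339917

t_1 = g(2.260000) = 2.344667
t_2 = g(2.344667) = 2.339635
t_3 = g(2.339635) = 2.339935
t_4 = g(2.339935) = 2.339917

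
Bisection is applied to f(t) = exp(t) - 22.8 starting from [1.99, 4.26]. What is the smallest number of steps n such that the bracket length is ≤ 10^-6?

22

Initial width b − a = 4.26 − 1.99 = 2.270000.
After n steps the width is (b−a)/2^n; need (b−a)/2^n ≤ 10^-6.
So n ≥ log₂(2.270000/10^-6) = log₂(2270000.0000) ≈ 21.1143.
Hence n = 22.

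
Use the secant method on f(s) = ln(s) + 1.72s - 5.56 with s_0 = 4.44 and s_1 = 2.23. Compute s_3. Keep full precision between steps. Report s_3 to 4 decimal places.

2.6634

f(s_0) = 3.567454, f(s_1) = -0.922398
s_2 = 2.230000 - (-0.922398)·(2.230000 - 4.440000)/(-0.922398 - (3.567454)) = 2.684024; f(s_2) = 0.043838
s_3 = 2.684024 - (0.043838)·(2.684024 - 2.230000)/(0.043838 - (-0.922398)) = 2.663425; f(s_3) = 0.000703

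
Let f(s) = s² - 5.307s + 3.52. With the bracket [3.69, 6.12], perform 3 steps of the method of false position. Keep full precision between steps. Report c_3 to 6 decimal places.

f(3.690000) = -2.446730, f(6.120000) = 8.495560
step 1: c = 4.233356, f(c) = -1.025119 < 0 → new bracket [4.233356, 6.120000]
step 2: c = 4.436496, f(c) = -0.341988 < 0 → new bracket [4.436496, 6.120000]
step 3: c = 4.501643, f(c) = -0.105431 < 0 → new bracket [4.501643, 6.120000]

4.501643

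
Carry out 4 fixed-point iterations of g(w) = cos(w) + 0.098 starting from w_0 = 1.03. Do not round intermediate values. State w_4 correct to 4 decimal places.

w_1 = g(1.030000) = 0.612819
w_2 = g(0.612819) = 0.916030
w_3 = g(0.916030) = 0.706974
w_4 = g(0.706974) = 0.858331

0.8583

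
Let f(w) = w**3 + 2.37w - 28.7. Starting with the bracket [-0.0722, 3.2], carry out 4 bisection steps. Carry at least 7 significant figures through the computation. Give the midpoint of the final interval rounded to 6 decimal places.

f(-0.072200) = -28.871490, f(3.200000) = 11.652000 (opposite signs)
step 1: m = 1.563900, f(m) = -21.168597 < 0 → root in [1.563900, 3.200000]
step 2: m = 2.381950, f(m) = -9.540343 < 0 → root in [2.381950, 3.200000]
step 3: m = 2.790975, f(m) = -0.344974 < 0 → root in [2.790975, 3.200000]
step 4: m = 2.995488, f(m) = 5.277651 > 0 → root in [2.790975, 2.995488]
Midpoint of [2.790975, 2.995488] = 2.893231

2.893231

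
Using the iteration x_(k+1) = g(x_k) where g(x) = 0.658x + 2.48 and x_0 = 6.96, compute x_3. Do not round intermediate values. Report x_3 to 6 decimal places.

7.168427

x_1 = g(6.960000) = 7.059680
x_2 = g(7.059680) = 7.125269
x_3 = g(7.125269) = 7.168427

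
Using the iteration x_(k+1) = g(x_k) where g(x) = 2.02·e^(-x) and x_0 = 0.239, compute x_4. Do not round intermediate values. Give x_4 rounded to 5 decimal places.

x_1 = g(0.239000) = 1.590578
x_2 = g(1.590578) = 0.411692
x_3 = g(0.411692) = 1.338308
x_4 = g(1.338308) = 0.529824

0.52982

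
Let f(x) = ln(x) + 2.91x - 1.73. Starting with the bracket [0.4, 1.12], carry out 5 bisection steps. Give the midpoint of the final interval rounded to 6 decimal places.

f(0.400000) = -1.482291, f(1.120000) = 1.642529 (opposite signs)
step 1: m = 0.760000, f(m) = 0.207163 > 0 → root in [0.400000, 0.760000]
step 2: m = 0.580000, f(m) = -0.586927 < 0 → root in [0.580000, 0.760000]
step 3: m = 0.670000, f(m) = -0.180778 < 0 → root in [0.670000, 0.760000]
step 4: m = 0.715000, f(m) = 0.015177 > 0 → root in [0.670000, 0.715000]
step 5: m = 0.692500, f(m) = -0.082272 < 0 → root in [0.692500, 0.715000]
Midpoint of [0.692500, 0.715000] = 0.703750

0.703750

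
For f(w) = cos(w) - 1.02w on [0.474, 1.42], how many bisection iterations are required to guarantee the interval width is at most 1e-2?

7

Initial width b − a = 1.42 − 0.474 = 0.946000.
After n steps the width is (b−a)/2^n; need (b−a)/2^n ≤ 1e-2.
So n ≥ log₂(0.946000/1e-2) = log₂(94.6000) ≈ 6.5638.
Hence n = 7.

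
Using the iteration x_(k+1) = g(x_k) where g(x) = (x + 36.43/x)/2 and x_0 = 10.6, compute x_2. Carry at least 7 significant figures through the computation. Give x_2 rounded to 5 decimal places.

6.10452

x_1 = g(10.600000) = 7.018396
x_2 = g(7.018396) = 6.104520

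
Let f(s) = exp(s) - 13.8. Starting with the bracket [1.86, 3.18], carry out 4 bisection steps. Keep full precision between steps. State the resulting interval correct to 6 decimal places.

[2.602500, 2.685000]

f(1.860000) = -7.376263, f(3.180000) = 10.246754 (opposite signs)
step 1: m = 2.520000, f(m) = -1.371403 < 0 → root in [2.520000, 3.180000]
step 2: m = 2.850000, f(m) = 3.487782 > 0 → root in [2.520000, 2.850000]
step 3: m = 2.685000, f(m) = 0.858201 > 0 → root in [2.520000, 2.685000]
step 4: m = 2.602500, f(m) = -0.302561 < 0 → root in [2.602500, 2.685000]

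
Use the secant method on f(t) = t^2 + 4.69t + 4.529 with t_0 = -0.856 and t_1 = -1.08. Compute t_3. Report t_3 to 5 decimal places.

-1.35386

f(t_0) = 1.247096, f(t_1) = 0.630200
t_2 = -1.080000 - (0.630200)·(-1.080000 - -0.856000)/(0.630200 - (1.247096)) = -1.308831; f(t_2) = 0.103622
t_3 = -1.308831 - (0.103622)·(-1.308831 - -1.080000)/(0.103622 - (0.630200)) = -1.353861; f(t_3) = 0.012332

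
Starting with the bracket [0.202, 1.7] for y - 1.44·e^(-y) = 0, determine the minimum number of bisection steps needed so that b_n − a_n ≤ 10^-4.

Initial width b − a = 1.7 − 0.202 = 1.498000.
After n steps the width is (b−a)/2^n; need (b−a)/2^n ≤ 10^-4.
So n ≥ log₂(1.498000/10^-4) = log₂(14980.0000) ≈ 13.8708.
Hence n = 14.

14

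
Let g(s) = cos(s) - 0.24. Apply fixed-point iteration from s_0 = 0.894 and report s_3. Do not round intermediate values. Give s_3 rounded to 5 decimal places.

s_1 = g(0.894000) = 0.386299
s_2 = g(0.386299) = 0.686310
s_3 = g(0.686310) = 0.533590

0.53359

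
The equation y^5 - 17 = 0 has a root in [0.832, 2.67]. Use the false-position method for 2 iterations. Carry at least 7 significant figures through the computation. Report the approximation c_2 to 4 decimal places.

f(0.832000) = -16.601327, f(2.670000) = 118.692645
step 1: c = 1.057533, f(c) = -15.677275 < 0 → new bracket [1.057533, 2.670000]
step 2: c = 1.245663, f(c) = -14.000812 < 0 → new bracket [1.245663, 2.670000]

1.2457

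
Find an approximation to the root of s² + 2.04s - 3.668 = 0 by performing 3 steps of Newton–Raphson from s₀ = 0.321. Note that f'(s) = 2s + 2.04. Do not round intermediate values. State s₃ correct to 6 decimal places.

1.149927

s_0 = 0.321000: f = -2.910119, f' = 2.682000 → s_1 = 0.321000 - (-2.910119)/(2.682000) = 1.406056
s_1 = 1.406056: f = 1.177346, f' = 4.852111 → s_2 = 1.406056 - (1.177346)/(4.852111) = 1.163410
s_2 = 1.163410: f = 0.058877, f' = 4.366819 → s_3 = 1.163410 - (0.058877)/(4.366819) = 1.149927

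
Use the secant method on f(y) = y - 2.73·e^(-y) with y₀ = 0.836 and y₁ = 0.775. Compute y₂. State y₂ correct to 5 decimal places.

0.99243

f(y_0) = -0.347293, f(y_1) = -0.482721
y_2 = 0.775000 - (-0.482721)·(0.775000 - 0.836000)/(-0.482721 - (-0.347293)) = 0.992429; f(y_2) = -0.019514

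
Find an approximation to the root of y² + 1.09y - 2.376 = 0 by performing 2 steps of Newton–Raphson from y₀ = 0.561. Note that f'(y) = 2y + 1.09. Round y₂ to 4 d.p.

1.0945

y_0 = 0.561000: f = -1.449789, f' = 2.212000 → y_1 = 0.561000 - (-1.449789)/(2.212000) = 1.216420
y_1 = 1.216420: f = 0.429575, f' = 3.522840 → y_2 = 1.216420 - (0.429575)/(3.522840) = 1.094480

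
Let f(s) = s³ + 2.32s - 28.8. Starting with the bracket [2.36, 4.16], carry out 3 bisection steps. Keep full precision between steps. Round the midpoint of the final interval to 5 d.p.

f(2.360000) = -10.180544, f(4.160000) = 52.842496 (opposite signs)
step 1: m = 3.260000, f(m) = 13.409176 > 0 → root in [2.360000, 3.260000]
step 2: m = 2.810000, f(m) = -0.092759 < 0 → root in [2.810000, 3.260000]
step 3: m = 3.035000, f(m) = 6.197268 > 0 → root in [2.810000, 3.035000]
Midpoint of [2.810000, 3.035000] = 2.922500

2.92250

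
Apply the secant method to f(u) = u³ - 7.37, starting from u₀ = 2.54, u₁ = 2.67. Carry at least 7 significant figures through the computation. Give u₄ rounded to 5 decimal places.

1.94918

f(u_0) = 9.017064, f(u_1) = 11.664163
u_2 = 2.670000 - (11.664163)·(2.670000 - 2.540000)/(11.664163 - (9.017064)) = 2.097169; f(u_2) = 1.853592
u_3 = 2.097169 - (1.853592)·(2.097169 - 2.670000)/(1.853592 - (11.664163)) = 1.988939; f(u_3) = 0.498000
u_4 = 1.988939 - (0.498000)·(1.988939 - 2.097169)/(0.498000 - (1.853592)) = 1.949179; f(u_4) = 0.035512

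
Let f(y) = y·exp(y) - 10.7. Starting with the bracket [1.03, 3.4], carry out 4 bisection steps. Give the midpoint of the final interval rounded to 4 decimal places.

1.8447

f(1.030000) = -7.814902, f(3.400000) = 91.177940 (opposite signs)
step 1: m = 2.215000, f(m) = 9.592521 > 0 → root in [1.030000, 2.215000]
step 2: m = 1.622500, f(m) = -2.480839 < 0 → root in [1.622500, 2.215000]
step 3: m = 1.918750, f(m) = 2.371365 > 0 → root in [1.622500, 1.918750]
step 4: m = 1.770625, f(m) = -0.298421 < 0 → root in [1.770625, 1.918750]
Midpoint of [1.770625, 1.918750] = 1.844688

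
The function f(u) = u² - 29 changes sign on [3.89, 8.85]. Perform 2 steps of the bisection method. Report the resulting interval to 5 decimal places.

f(3.890000) = -13.867900, f(8.850000) = 49.322500 (opposite signs)
step 1: m = 6.370000, f(m) = 11.576900 > 0 → root in [3.890000, 6.370000]
step 2: m = 5.130000, f(m) = -2.683100 < 0 → root in [5.130000, 6.370000]

[5.13000, 6.37000]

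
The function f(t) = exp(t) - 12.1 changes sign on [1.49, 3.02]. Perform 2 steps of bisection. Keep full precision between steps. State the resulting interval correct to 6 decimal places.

f(1.490000) = -7.662904, f(3.020000) = 8.391292 (opposite signs)
step 1: m = 2.255000, f(m) = -2.564707 < 0 → root in [2.255000, 3.020000]
step 2: m = 2.637500, f(m) = 1.878214 > 0 → root in [2.255000, 2.637500]

[2.255000, 2.637500]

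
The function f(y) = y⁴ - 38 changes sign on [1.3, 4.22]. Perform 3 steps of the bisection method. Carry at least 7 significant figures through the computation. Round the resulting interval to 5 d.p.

f(1.300000) = -35.143900, f(4.220000) = 279.139111 (opposite signs)
step 1: m = 2.760000, f(m) = 20.027830 > 0 → root in [1.300000, 2.760000]
step 2: m = 2.030000, f(m) = -21.018183 < 0 → root in [2.030000, 2.760000]
step 3: m = 2.395000, f(m) = -5.098017 < 0 → root in [2.395000, 2.760000]

[2.39500, 2.76000]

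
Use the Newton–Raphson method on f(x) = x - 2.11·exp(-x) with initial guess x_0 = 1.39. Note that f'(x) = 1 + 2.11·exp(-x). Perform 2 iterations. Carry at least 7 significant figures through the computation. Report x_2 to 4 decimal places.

x_0 = 1.390000: f = 0.864451, f' = 1.525549 → x_1 = 1.390000 - (0.864451)/(1.525549) = 0.823351
x_1 = 0.823351: f = -0.102851, f' = 1.926202 → x_2 = 0.823351 - (-0.102851)/(1.926202) = 0.876747

0.8767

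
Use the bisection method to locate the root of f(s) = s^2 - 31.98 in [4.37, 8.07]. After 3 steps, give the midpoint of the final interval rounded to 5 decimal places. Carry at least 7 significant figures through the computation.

f(4.370000) = -12.883100, f(8.070000) = 33.144900 (opposite signs)
step 1: m = 6.220000, f(m) = 6.708400 > 0 → root in [4.370000, 6.220000]
step 2: m = 5.295000, f(m) = -3.942975 < 0 → root in [5.295000, 6.220000]
step 3: m = 5.757500, f(m) = 1.168806 > 0 → root in [5.295000, 5.757500]
Midpoint of [5.295000, 5.757500] = 5.526250

5.52625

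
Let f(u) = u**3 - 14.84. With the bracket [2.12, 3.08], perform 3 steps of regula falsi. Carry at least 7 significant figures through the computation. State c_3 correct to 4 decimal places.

2.4537

False-position update: c = (a·f(b) − b·f(a))/(f(b) − f(a)); replace the endpoint whose sign matches f(c).
f(2.120000) = -5.311872, f(3.080000) = 14.378112
step 1: c = 2.378984, f(c) = -1.375980 < 0 → new bracket [2.378984, 3.080000]
step 2: c = 2.440212, f(c) = -0.309432 < 0 → new bracket [2.440212, 3.080000]
step 3: c = 2.453691, f(c) = -0.067315 < 0 → new bracket [2.453691, 3.080000]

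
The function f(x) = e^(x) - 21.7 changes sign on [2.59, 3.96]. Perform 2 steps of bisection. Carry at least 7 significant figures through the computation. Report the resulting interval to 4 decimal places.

f(2.590000) = -8.370228, f(3.960000) = 30.757326 (opposite signs)
step 1: m = 3.275000, f(m) = 4.743225 > 0 → root in [2.590000, 3.275000]
step 2: m = 2.932500, f(m) = -2.925492 < 0 → root in [2.932500, 3.275000]

[2.9325, 3.2750]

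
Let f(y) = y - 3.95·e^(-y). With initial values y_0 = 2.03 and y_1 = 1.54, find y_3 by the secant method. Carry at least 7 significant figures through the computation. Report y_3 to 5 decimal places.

f(y_0) = 1.511225, f(y_1) = 0.693195
y_2 = 1.540000 - (0.693195)·(1.540000 - 2.030000)/(0.693195 - (1.511225)) = 1.124776; f(y_2) = -0.157888
y_3 = 1.124776 - (-0.157888)·(1.124776 - 1.540000)/(-0.157888 - (0.693195)) = 1.201806; f(y_3) = 0.014236

1.20181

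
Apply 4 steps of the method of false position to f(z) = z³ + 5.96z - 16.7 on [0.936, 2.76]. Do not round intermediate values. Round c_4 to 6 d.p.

1.802871

f(0.936000) = -10.301414, f(2.760000) = 20.774176
step 1: c = 1.540648, f(c) = -3.860867 < 0 → new bracket [1.540648, 2.760000]
step 2: c = 1.731748, f(c) = -1.185360 < 0 → new bracket [1.731748, 2.760000]
step 3: c = 1.787252, f(c) = -0.339014 < 0 → new bracket [1.787252, 2.760000]
step 4: c = 1.802871, f(c) = -0.094933 < 0 → new bracket [1.802871, 2.760000]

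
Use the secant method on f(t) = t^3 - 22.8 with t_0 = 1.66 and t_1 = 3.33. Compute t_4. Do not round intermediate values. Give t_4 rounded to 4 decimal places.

2.8390

Secant update: t_(k+1) = t_k − f(t_k)·(t_k − t_(k-1))/(f(t_k) − f(t_(k-1))).
f(t_0) = -18.225704, f(t_1) = 14.126037
t_2 = 3.330000 - (14.126037)·(3.330000 - 1.660000)/(14.126037 - (-18.225704)) = 2.600813; f(t_2) = -5.207515
t_3 = 2.600813 - (-5.207515)·(2.600813 - 3.330000)/(-5.207515 - (14.126037)) = 2.797220; f(t_3) = -0.913318
t_4 = 2.797220 - (-0.913318)·(2.797220 - 2.600813)/(-0.913318 - (-5.207515)) = 2.838993; f(t_4) = 0.081955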